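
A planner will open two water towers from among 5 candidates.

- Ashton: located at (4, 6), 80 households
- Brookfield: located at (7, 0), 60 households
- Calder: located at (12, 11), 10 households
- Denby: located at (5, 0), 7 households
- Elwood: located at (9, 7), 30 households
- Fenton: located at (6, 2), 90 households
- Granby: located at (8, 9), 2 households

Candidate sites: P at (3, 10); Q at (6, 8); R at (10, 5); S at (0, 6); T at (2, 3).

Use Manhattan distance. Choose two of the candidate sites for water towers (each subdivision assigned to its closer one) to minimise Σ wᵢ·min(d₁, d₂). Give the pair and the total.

{Q, T}, total 1508

Evaluate every pair (each demand assigned to the nearer of the two):
  {Q, T}: total = 1508
  {R, T}: total = 1554
  {Q, R}: total = 1579
  {P, Q}: total = 1679
  {Q, S}: total = 1679
  {R, S}: total = 1682
  {P, T}: total = 1754
  {P, R}: total = 1762
  {S, T}: total = 1784
  {P, S}: total = 2459
Best pair: {Q, T} with total 1508.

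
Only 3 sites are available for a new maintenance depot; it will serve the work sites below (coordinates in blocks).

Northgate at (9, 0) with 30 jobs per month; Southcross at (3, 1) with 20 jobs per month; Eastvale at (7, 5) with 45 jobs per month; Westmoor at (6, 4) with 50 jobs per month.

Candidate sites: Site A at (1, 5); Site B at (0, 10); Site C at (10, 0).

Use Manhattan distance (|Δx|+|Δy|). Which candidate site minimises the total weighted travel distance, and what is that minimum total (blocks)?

Site C, total 950 blocks

Total weighted distance at each candidate:
  Site A (1, 5): total = 1080
  Site B (0, 10): total = 1950
  Site C (10, 0): total = 950
Minimum is at Site C with total 950 blocks.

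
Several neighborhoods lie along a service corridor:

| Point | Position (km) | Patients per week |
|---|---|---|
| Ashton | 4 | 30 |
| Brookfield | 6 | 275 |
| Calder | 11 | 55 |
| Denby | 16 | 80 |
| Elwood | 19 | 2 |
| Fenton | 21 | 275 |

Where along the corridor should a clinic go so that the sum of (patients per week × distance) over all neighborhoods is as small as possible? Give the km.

For a sum of weighted absolute distances on a line, the optimum is the weighted median (not the mean). Total weight W = 717; half-weight = 358.5.
Sort by position and accumulate weight:
  km 4 (Ashton, w=30) → cum 30
  km 6 (Brookfield, w=275) → cum 305
  km 11 (Calder, w=55) → cum 360  ≥ 358.5 → median here
  km 16 (Denby, w=80) → cum 440
  km 19 (Elwood, w=2) → cum 442
  km 21 (Fenton, w=275) → cum 717
Optimal location: km 11.

x = 11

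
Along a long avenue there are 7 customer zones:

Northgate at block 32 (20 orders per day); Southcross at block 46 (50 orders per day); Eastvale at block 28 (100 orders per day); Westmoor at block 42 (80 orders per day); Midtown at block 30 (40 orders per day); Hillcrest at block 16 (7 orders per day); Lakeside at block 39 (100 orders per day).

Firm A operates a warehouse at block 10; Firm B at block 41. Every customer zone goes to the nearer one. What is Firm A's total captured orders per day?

The indifferent point is the midpoint (10+41)/2 = 25.5; customer zones left of it (closer to Firm A at 10) go to Firm A, those right go to Firm B.
  Hillcrest at 16 (w=7) → Firm A
  Eastvale at 28 (w=100) → Firm B
  Midtown at 30 (w=40) → Firm B
  Northgate at 32 (w=20) → Firm B
  Lakeside at 39 (w=100) → Firm B
  Westmoor at 42 (w=80) → Firm B
  Southcross at 46 (w=50) → Firm B
Firm A captures 7; Firm B captures 390.

7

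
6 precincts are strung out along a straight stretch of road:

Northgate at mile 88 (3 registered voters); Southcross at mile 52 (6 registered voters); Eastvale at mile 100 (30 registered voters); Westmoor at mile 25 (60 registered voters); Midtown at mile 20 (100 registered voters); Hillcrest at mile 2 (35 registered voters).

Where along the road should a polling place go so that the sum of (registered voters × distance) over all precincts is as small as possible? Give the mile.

x = 20

For a sum of weighted absolute distances on a line, the optimum is the weighted median (not the mean). Total weight W = 234; half-weight = 117.
Sort by position and accumulate weight:
  mile 2 (Hillcrest, w=35) → cum 35
  mile 20 (Midtown, w=100) → cum 135  ≥ 117 → median here
  mile 25 (Westmoor, w=60) → cum 195
  mile 52 (Southcross, w=6) → cum 201
  mile 88 (Northgate, w=3) → cum 204
  mile 100 (Eastvale, w=30) → cum 234
Optimal location: mile 20.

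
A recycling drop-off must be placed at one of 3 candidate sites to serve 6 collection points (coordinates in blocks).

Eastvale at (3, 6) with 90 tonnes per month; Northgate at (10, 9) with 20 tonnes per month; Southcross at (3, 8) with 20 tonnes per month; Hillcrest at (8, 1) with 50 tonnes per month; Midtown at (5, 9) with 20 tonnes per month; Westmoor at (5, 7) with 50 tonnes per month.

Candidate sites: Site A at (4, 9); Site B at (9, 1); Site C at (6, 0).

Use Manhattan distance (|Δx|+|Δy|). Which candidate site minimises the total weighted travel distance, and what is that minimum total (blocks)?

Site A, total 1290 blocks

Total weighted distance at each candidate:
  Site A (4, 9): total = 1290
  Site B (9, 1): total = 2220
  Site C (6, 0): total = 2040
Minimum is at Site A with total 1290 blocks.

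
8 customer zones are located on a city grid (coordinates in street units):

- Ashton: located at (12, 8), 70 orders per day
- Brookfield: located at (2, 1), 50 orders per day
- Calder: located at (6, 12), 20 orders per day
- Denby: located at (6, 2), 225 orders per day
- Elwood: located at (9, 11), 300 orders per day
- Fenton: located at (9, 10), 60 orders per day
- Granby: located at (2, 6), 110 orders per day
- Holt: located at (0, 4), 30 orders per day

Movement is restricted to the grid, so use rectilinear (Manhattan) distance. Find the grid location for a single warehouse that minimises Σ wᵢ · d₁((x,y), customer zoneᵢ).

(6, 8)

Manhattan distance separates: Σwᵢ(|x−xᵢ|+|y−yᵢ|) = Σwᵢ|x−xᵢ| + Σwᵢ|y−yᵢ|, so x and y are optimised independently as 1-D weighted medians.
Total weight W = 865; half = 432.5.
x-coordinate, sorted with cumulative weight:
  x=0 (Holt, w=30) cum 30
  x=2 (Brookfield, w=50) cum 80
  x=2 (Granby, w=110) cum 190
  x=6 (Calder, w=20) cum 210
  x=6 (Denby, w=225) cum 435  ← median
  x=9 (Elwood, w=300) cum 735
  x=9 (Fenton, w=60) cum 795
  x=12 (Ashton, w=70) cum 865
⇒ x* = 6
y-coordinate, sorted with cumulative weight:
  y=1 (Brookfield, w=50) cum 50
  y=2 (Denby, w=225) cum 275
  y=4 (Holt, w=30) cum 305
  y=6 (Granby, w=110) cum 415
  y=8 (Ashton, w=70) cum 485  ← median
  y=10 (Fenton, w=60) cum 545
  y=11 (Elwood, w=300) cum 845
  y=12 (Calder, w=20) cum 865
⇒ y* = 8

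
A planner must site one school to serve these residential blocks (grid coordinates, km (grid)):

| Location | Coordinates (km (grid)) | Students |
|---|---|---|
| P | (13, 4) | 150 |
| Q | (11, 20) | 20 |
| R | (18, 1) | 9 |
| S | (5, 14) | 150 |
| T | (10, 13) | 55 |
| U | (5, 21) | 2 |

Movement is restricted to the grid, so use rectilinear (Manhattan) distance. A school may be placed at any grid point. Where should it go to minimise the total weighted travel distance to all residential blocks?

(10, 13)

Manhattan distance separates: Σwᵢ(|x−xᵢ|+|y−yᵢ|) = Σwᵢ|x−xᵢ| + Σwᵢ|y−yᵢ|, so x and y are optimised independently as 1-D weighted medians.
Total weight W = 386; half = 193.
x-coordinate, sorted with cumulative weight:
  x=5 (S, w=150) cum 150
  x=5 (U, w=2) cum 152
  x=10 (T, w=55) cum 207  ← median
  x=11 (Q, w=20) cum 227
  x=13 (P, w=150) cum 377
  x=18 (R, w=9) cum 386
⇒ x* = 10
y-coordinate, sorted with cumulative weight:
  y=1 (R, w=9) cum 9
  y=4 (P, w=150) cum 159
  y=13 (T, w=55) cum 214  ← median
  y=14 (S, w=150) cum 364
  y=20 (Q, w=20) cum 384
  y=21 (U, w=2) cum 386
⇒ y* = 13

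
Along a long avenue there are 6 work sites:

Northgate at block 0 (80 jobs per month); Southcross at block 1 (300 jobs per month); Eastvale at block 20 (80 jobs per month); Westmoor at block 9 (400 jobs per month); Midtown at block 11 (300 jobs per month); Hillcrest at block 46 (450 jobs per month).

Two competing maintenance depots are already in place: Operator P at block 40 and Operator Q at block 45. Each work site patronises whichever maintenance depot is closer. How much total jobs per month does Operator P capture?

The indifferent point is the midpoint (40+45)/2 = 42.5; work sites left of it (closer to Operator P at 40) go to Operator P, those right go to Operator Q.
  Northgate at 0 (w=80) → Operator P
  Southcross at 1 (w=300) → Operator P
  Westmoor at 9 (w=400) → Operator P
  Midtown at 11 (w=300) → Operator P
  Eastvale at 20 (w=80) → Operator P
  Hillcrest at 46 (w=450) → Operator Q
Operator P captures 1160; Operator Q captures 450.

1160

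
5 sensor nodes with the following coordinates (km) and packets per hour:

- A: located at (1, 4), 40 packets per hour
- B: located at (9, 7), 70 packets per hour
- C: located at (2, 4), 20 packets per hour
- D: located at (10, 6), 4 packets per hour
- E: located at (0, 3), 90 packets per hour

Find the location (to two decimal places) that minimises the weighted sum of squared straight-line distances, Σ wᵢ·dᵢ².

The minimiser of Σwᵢ‖p−pᵢ‖² is the weighted centroid p* = (Σwᵢpᵢ)/(Σwᵢ).
Σwᵢ = 224.
Σwᵢxᵢ = 40·1 + 70·9 + 20·2 + 4·10 + 90·0 = 750.
Σwᵢyᵢ = 40·4 + 70·7 + 20·4 + 4·6 + 90·3 = 1024.
x* = 750/224 = 3.35, y* = 1024/224 = 4.57.

(3.35, 4.57)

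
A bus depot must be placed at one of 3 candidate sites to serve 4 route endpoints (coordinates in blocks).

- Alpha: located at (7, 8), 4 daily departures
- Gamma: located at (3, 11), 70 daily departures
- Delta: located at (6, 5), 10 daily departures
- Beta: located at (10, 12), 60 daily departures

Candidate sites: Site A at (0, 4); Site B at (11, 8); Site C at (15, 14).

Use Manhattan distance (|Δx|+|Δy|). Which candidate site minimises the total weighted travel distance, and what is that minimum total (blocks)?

Total weighted distance at each candidate:
  Site A (0, 4): total = 1894
  Site B (11, 8): total = 1166
  Site C (15, 14): total = 1706
Minimum is at Site B with total 1166 blocks.

Site B, total 1166 blocks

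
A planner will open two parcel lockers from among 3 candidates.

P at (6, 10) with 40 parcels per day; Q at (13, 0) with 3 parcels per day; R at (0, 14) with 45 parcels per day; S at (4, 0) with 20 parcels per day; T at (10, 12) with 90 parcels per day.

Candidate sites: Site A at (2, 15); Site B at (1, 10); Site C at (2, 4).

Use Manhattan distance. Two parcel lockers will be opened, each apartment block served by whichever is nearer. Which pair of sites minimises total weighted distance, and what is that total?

Evaluate every pair (each demand assigned to the nearer of the two):
  {Site B, Site C}: total = 1580
  {Site A, Site C}: total = 1650
  {Site A, Site B}: total = 1651
Best pair: {Site B, Site C} with total 1580.

{Site B, Site C}, total 1580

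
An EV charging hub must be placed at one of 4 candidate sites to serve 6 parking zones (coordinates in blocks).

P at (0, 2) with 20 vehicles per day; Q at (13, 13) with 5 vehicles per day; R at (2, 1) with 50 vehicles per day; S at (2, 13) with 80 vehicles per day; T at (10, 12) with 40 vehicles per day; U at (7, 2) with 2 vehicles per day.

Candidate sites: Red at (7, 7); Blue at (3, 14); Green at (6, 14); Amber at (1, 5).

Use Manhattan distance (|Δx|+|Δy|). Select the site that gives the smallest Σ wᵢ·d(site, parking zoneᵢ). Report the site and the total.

Blue, total 1607 blocks

Total weighted distance at each candidate:
  Red (7, 7): total = 2060
  Blue (3, 14): total = 1607
  Green (6, 14): total = 1916
  Amber (1, 5): total = 1808
Minimum is at Blue with total 1607 blocks.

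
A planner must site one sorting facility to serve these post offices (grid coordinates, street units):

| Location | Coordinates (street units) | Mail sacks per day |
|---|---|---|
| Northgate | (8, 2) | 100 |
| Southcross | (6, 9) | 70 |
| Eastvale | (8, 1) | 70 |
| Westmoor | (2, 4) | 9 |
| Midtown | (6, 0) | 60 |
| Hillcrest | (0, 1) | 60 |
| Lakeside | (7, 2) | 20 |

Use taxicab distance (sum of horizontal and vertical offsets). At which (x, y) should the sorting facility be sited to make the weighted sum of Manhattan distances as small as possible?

(6, 2)

Manhattan distance separates: Σwᵢ(|x−xᵢ|+|y−yᵢ|) = Σwᵢ|x−xᵢ| + Σwᵢ|y−yᵢ|, so x and y are optimised independently as 1-D weighted medians.
Total weight W = 389; half = 194.5.
x-coordinate, sorted with cumulative weight:
  x=0 (Hillcrest, w=60) cum 60
  x=2 (Westmoor, w=9) cum 69
  x=6 (Southcross, w=70) cum 139
  x=6 (Midtown, w=60) cum 199  ← median
  x=7 (Lakeside, w=20) cum 219
  x=8 (Northgate, w=100) cum 319
  x=8 (Eastvale, w=70) cum 389
⇒ x* = 6
y-coordinate, sorted with cumulative weight:
  y=0 (Midtown, w=60) cum 60
  y=1 (Eastvale, w=70) cum 130
  y=1 (Hillcrest, w=60) cum 190
  y=2 (Northgate, w=100) cum 290  ← median
  y=2 (Lakeside, w=20) cum 310
  y=4 (Westmoor, w=9) cum 319
  y=9 (Southcross, w=70) cum 389
⇒ y* = 2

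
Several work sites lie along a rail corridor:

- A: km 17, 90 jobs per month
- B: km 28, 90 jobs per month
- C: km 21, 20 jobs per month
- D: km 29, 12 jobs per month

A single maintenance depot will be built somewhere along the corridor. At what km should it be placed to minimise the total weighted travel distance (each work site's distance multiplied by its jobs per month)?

x = 21

For a sum of weighted absolute distances on a line, the optimum is the weighted median (not the mean). Total weight W = 212; half-weight = 106.
Sort by position and accumulate weight:
  km 17 (A, w=90) → cum 90
  km 21 (C, w=20) → cum 110  ≥ 106 → median here
  km 28 (B, w=90) → cum 200
  km 29 (D, w=12) → cum 212
Optimal location: km 21.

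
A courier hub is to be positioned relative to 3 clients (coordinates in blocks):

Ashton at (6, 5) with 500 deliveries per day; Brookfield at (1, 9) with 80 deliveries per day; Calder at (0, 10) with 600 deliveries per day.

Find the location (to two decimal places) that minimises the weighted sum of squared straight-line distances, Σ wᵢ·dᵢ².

The minimiser of Σwᵢ‖p−pᵢ‖² is the weighted centroid p* = (Σwᵢpᵢ)/(Σwᵢ).
Σwᵢ = 1180.
Σwᵢxᵢ = 500·6 + 80·1 + 600·0 = 3080.
Σwᵢyᵢ = 500·5 + 80·9 + 600·10 = 9220.
x* = 3080/1180 = 2.61, y* = 9220/1180 = 7.81.

(2.61, 7.81)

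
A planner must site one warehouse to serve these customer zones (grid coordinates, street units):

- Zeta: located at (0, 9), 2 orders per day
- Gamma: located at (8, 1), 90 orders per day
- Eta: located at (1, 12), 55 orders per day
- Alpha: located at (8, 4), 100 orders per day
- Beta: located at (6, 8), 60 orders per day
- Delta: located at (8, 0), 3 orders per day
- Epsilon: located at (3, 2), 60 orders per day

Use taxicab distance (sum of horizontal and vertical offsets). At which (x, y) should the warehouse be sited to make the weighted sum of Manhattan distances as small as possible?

(8, 4)

Manhattan distance separates: Σwᵢ(|x−xᵢ|+|y−yᵢ|) = Σwᵢ|x−xᵢ| + Σwᵢ|y−yᵢ|, so x and y are optimised independently as 1-D weighted medians.
Total weight W = 370; half = 185.
x-coordinate, sorted with cumulative weight:
  x=0 (Zeta, w=2) cum 2
  x=1 (Eta, w=55) cum 57
  x=3 (Epsilon, w=60) cum 117
  x=6 (Beta, w=60) cum 177
  x=8 (Gamma, w=90) cum 267  ← median
  x=8 (Alpha, w=100) cum 367
  x=8 (Delta, w=3) cum 370
⇒ x* = 8
y-coordinate, sorted with cumulative weight:
  y=0 (Delta, w=3) cum 3
  y=1 (Gamma, w=90) cum 93
  y=2 (Epsilon, w=60) cum 153
  y=4 (Alpha, w=100) cum 253  ← median
  y=8 (Beta, w=60) cum 313
  y=9 (Zeta, w=2) cum 315
  y=12 (Eta, w=55) cum 370
⇒ y* = 4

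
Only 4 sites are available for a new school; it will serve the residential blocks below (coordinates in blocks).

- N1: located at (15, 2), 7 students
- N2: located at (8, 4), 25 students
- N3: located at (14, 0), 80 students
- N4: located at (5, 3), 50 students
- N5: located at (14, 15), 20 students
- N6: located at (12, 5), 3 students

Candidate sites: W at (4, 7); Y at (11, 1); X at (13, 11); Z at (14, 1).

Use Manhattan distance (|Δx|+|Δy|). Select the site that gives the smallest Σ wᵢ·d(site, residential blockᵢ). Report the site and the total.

Z, total 1167 blocks

Total weighted distance at each candidate:
  W (4, 7): total = 2287
  Y (11, 1): total = 1260
  X (13, 11): total = 2258
  Z (14, 1): total = 1167
Minimum is at Z with total 1167 blocks.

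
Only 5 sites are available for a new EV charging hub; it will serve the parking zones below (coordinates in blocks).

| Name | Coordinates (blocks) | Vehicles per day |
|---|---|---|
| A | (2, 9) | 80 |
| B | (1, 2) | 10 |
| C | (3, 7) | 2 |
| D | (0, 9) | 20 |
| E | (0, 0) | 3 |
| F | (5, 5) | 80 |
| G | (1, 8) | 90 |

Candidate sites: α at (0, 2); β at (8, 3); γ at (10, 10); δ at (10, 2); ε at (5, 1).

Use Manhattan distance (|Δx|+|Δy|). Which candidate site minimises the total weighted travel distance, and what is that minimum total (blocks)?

Total weighted distance at each candidate:
  α (0, 2): total = 2162
  β (8, 3): total = 2851
  γ (10, 10): total = 2980
  δ (10, 2): total = 3680
  ε (5, 1): total = 2534
Minimum is at α with total 2162 blocks.

α, total 2162 blocks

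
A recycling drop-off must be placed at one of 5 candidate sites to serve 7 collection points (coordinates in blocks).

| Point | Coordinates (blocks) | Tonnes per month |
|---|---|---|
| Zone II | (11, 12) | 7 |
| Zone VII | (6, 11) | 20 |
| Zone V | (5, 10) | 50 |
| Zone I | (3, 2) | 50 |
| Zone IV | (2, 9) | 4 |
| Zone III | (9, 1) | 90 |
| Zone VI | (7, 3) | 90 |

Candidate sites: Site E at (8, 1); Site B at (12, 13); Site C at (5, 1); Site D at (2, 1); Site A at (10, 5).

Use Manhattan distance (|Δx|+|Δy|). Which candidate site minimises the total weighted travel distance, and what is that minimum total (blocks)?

Total weighted distance at each candidate:
  Site E (8, 1): total = 1654
  Site B (12, 13): total = 4430
  Site C (5, 1): total = 1703
  Site D (2, 1): total = 2412
  Site A (10, 5): total = 2204
Minimum is at Site E with total 1654 blocks.

Site E, total 1654 blocks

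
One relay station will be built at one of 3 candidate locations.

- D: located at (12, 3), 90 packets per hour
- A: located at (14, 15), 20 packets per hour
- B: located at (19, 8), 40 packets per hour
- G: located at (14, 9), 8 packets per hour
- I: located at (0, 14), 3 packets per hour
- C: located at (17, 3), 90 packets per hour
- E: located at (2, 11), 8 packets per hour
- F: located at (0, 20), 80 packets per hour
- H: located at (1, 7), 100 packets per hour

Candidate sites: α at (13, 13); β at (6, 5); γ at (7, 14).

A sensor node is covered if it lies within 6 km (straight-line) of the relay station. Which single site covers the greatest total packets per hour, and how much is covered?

β, covering 100

Coverage radius r = 6 km; a point is covered iff (Δx)²+(Δy)² ≤ 6² = 36.
  α (13, 13): covers {A, G} → 28
  β (6, 5): covers {H} → 100
  γ (7, 14): covers {E} → 8
Maximum coverage at β: 100 packets per hour.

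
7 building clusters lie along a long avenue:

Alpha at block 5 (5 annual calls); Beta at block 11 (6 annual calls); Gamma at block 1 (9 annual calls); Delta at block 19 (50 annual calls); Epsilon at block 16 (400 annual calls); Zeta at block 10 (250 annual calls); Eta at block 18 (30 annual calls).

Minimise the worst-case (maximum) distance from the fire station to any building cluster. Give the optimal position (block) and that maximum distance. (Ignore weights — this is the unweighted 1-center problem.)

The 1-center on a line is the midpoint of the two extreme points: leftmost at 1, rightmost at 19.
Optimal location = (1 + 19)/2 = 10; maximum distance = (19 − 1)/2 = 9.

location 10, max distance 9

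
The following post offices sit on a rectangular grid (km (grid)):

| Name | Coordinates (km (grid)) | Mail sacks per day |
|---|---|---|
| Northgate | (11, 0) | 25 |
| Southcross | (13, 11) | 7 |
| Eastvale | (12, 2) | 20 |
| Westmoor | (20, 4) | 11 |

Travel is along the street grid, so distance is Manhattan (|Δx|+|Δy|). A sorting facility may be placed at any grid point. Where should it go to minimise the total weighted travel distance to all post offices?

Manhattan distance separates: Σwᵢ(|x−xᵢ|+|y−yᵢ|) = Σwᵢ|x−xᵢ| + Σwᵢ|y−yᵢ|, so x and y are optimised independently as 1-D weighted medians.
Total weight W = 63; half = 31.5.
x-coordinate, sorted with cumulative weight:
  x=11 (Northgate, w=25) cum 25
  x=12 (Eastvale, w=20) cum 45  ← median
  x=13 (Southcross, w=7) cum 52
  x=20 (Westmoor, w=11) cum 63
⇒ x* = 12
y-coordinate, sorted with cumulative weight:
  y=0 (Northgate, w=25) cum 25
  y=2 (Eastvale, w=20) cum 45  ← median
  y=4 (Westmoor, w=11) cum 56
  y=11 (Southcross, w=7) cum 63
⇒ y* = 2

(12, 2)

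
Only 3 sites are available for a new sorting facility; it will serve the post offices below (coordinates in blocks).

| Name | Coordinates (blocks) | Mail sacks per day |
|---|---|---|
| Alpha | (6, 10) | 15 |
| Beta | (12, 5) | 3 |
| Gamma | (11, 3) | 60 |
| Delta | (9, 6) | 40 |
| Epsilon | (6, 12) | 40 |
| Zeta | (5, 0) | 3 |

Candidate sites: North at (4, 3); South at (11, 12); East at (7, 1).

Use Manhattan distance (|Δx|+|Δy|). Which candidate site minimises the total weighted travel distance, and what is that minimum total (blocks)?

Total weighted distance at each candidate:
  North (4, 3): total = 1357
  South (11, 12): total = 1243
  East (7, 1): total = 1306
Minimum is at South with total 1243 blocks.

South, total 1243 blocks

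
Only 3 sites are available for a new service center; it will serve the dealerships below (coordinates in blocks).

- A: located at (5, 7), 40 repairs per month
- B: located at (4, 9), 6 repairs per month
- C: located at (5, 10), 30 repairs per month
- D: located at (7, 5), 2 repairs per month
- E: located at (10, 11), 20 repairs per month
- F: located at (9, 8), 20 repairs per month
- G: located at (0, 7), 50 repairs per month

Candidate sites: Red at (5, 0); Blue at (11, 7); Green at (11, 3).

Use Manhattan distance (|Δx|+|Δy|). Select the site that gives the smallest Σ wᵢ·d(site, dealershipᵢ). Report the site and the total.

Blue, total 1286 blocks

Total weighted distance at each candidate:
  Red (5, 0): total = 1814
  Blue (11, 7): total = 1286
  Green (11, 3): total = 1950
Minimum is at Blue with total 1286 blocks.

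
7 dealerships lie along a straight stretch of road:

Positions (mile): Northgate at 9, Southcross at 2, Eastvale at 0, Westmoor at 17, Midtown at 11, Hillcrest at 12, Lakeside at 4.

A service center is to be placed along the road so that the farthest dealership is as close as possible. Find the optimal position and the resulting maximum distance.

location 8.5, max distance 8.5

The 1-center on a line is the midpoint of the two extreme points: leftmost at 0, rightmost at 17.
Optimal location = (0 + 17)/2 = 8.5; maximum distance = (17 − 0)/2 = 8.5.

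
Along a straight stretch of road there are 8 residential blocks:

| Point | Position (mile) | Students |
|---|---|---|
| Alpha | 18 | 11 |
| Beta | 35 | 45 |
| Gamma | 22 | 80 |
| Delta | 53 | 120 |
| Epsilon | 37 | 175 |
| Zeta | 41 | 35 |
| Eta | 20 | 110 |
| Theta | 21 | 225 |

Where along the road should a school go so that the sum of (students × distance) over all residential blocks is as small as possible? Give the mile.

For a sum of weighted absolute distances on a line, the optimum is the weighted median (not the mean). Total weight W = 801; half-weight = 400.5.
Sort by position and accumulate weight:
  mile 18 (Alpha, w=11) → cum 11
  mile 20 (Eta, w=110) → cum 121
  mile 21 (Theta, w=225) → cum 346
  mile 22 (Gamma, w=80) → cum 426  ≥ 400.5 → median here
  mile 35 (Beta, w=45) → cum 471
  mile 37 (Epsilon, w=175) → cum 646
  mile 41 (Zeta, w=35) → cum 681
  mile 53 (Delta, w=120) → cum 801
Optimal location: mile 22.

x = 22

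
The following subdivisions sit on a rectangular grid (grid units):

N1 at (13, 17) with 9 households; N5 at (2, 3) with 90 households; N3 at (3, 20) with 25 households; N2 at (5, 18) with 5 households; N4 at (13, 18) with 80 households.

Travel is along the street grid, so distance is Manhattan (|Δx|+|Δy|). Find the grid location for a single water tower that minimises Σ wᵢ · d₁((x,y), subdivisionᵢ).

Manhattan distance separates: Σwᵢ(|x−xᵢ|+|y−yᵢ|) = Σwᵢ|x−xᵢ| + Σwᵢ|y−yᵢ|, so x and y are optimised independently as 1-D weighted medians.
Total weight W = 209; half = 104.5.
x-coordinate, sorted with cumulative weight:
  x=2 (N5, w=90) cum 90
  x=3 (N3, w=25) cum 115  ← median
  x=5 (N2, w=5) cum 120
  x=13 (N1, w=9) cum 129
  x=13 (N4, w=80) cum 209
⇒ x* = 3
y-coordinate, sorted with cumulative weight:
  y=3 (N5, w=90) cum 90
  y=17 (N1, w=9) cum 99
  y=18 (N2, w=5) cum 104
  y=18 (N4, w=80) cum 184  ← median
  y=20 (N3, w=25) cum 209
⇒ y* = 18

(3, 18)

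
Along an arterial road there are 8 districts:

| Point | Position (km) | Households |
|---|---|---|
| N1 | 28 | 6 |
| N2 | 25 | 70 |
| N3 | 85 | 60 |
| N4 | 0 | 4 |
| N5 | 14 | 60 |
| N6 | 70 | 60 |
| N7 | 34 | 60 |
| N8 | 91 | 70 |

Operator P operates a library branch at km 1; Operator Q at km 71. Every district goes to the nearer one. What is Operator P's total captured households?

The indifferent point is the midpoint (1+71)/2 = 36; districts left of it (closer to Operator P at 1) go to Operator P, those right go to Operator Q.
  N4 at 0 (w=4) → Operator P
  N5 at 14 (w=60) → Operator P
  N2 at 25 (w=70) → Operator P
  N1 at 28 (w=6) → Operator P
  N7 at 34 (w=60) → Operator P
  N6 at 70 (w=60) → Operator Q
  N3 at 85 (w=60) → Operator Q
  N8 at 91 (w=70) → Operator Q
Operator P captures 200; Operator Q captures 190.

200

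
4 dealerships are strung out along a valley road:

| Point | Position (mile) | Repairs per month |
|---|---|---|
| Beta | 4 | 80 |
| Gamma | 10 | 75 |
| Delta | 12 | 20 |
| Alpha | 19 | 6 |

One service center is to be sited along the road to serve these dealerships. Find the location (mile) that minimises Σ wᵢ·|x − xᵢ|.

For a sum of weighted absolute distances on a line, the optimum is the weighted median (not the mean). Total weight W = 181; half-weight = 90.5.
Sort by position and accumulate weight:
  mile 4 (Beta, w=80) → cum 80
  mile 10 (Gamma, w=75) → cum 155  ≥ 90.5 → median here
  mile 12 (Delta, w=20) → cum 175
  mile 19 (Alpha, w=6) → cum 181
Optimal location: mile 10.

x = 10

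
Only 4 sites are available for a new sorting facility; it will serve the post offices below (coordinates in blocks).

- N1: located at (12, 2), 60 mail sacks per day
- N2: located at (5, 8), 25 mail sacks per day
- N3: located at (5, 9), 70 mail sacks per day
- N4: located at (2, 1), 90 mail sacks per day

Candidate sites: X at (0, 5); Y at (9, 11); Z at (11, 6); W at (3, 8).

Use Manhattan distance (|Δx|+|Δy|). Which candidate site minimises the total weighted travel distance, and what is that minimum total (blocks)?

W, total 1880 blocks

Total weighted distance at each candidate:
  X (0, 5): total = 2270
  Y (9, 11): total = 2845
  Z (11, 6): total = 2390
  W (3, 8): total = 1880
Minimum is at W with total 1880 blocks.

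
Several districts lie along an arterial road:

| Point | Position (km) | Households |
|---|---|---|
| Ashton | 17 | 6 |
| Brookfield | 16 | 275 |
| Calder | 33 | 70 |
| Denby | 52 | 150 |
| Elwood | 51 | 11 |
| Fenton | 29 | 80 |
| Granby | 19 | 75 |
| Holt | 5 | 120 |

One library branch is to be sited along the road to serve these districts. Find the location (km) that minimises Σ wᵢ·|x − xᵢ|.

x = 16

For a sum of weighted absolute distances on a line, the optimum is the weighted median (not the mean). Total weight W = 787; half-weight = 393.5.
Sort by position and accumulate weight:
  km 5 (Holt, w=120) → cum 120
  km 16 (Brookfield, w=275) → cum 395  ≥ 393.5 → median here
  km 17 (Ashton, w=6) → cum 401
  km 19 (Granby, w=75) → cum 476
  km 29 (Fenton, w=80) → cum 556
  km 33 (Calder, w=70) → cum 626
  km 51 (Elwood, w=11) → cum 637
  km 52 (Denby, w=150) → cum 787
Optimal location: km 16.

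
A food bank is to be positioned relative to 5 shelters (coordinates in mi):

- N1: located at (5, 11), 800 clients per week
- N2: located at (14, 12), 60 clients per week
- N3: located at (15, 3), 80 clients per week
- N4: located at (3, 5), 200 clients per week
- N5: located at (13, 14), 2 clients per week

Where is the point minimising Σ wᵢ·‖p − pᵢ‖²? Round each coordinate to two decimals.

The minimiser of Σwᵢ‖p−pᵢ‖² is the weighted centroid p* = (Σwᵢpᵢ)/(Σwᵢ).
Σwᵢ = 1142.
Σwᵢxᵢ = 800·5 + 60·14 + 80·15 + 200·3 + 2·13 = 6666.
Σwᵢyᵢ = 800·11 + 60·12 + 80·3 + 200·5 + 2·14 = 10788.
x* = 6666/1142 = 5.84, y* = 10788/1142 = 9.45.

(5.84, 9.45)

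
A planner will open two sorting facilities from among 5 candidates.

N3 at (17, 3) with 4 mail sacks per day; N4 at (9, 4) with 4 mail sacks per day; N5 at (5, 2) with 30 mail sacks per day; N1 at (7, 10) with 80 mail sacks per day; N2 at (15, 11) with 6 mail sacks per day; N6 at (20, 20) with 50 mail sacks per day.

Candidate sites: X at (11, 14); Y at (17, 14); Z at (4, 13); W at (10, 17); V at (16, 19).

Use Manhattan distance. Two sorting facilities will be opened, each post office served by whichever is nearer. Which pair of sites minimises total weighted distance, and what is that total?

Evaluate every pair (each demand assigned to the nearer of the two):
  {Z, V}: total = 1268
  {Y, Z}: total = 1420
  {X, V}: total = 1588
  {Z, W}: total = 1696
  {X, Z}: total = 1748
  {X, Y}: total = 1752
  {W, V}: total = 1828
  {Y, W}: total = 1980
  {X, W}: total = 1988
  {Y, V}: total = 2236
Best pair: {Z, V} with total 1268.

{Z, V}, total 1268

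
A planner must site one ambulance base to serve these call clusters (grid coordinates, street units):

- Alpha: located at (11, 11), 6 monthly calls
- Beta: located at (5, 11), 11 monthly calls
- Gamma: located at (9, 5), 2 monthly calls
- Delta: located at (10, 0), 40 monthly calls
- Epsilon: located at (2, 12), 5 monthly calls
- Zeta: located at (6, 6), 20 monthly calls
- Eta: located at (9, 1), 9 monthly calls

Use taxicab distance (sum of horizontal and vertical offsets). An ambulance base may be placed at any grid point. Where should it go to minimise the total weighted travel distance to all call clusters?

Manhattan distance separates: Σwᵢ(|x−xᵢ|+|y−yᵢ|) = Σwᵢ|x−xᵢ| + Σwᵢ|y−yᵢ|, so x and y are optimised independently as 1-D weighted medians.
Total weight W = 93; half = 46.5.
x-coordinate, sorted with cumulative weight:
  x=2 (Epsilon, w=5) cum 5
  x=5 (Beta, w=11) cum 16
  x=6 (Zeta, w=20) cum 36
  x=9 (Gamma, w=2) cum 38
  x=9 (Eta, w=9) cum 47  ← median
  x=10 (Delta, w=40) cum 87
  x=11 (Alpha, w=6) cum 93
⇒ x* = 9
y-coordinate, sorted with cumulative weight:
  y=0 (Delta, w=40) cum 40
  y=1 (Eta, w=9) cum 49  ← median
  y=5 (Gamma, w=2) cum 51
  y=6 (Zeta, w=20) cum 71
  y=11 (Alpha, w=6) cum 77
  y=11 (Beta, w=11) cum 88
  y=12 (Epsilon, w=5) cum 93
⇒ y* = 1

(9, 1)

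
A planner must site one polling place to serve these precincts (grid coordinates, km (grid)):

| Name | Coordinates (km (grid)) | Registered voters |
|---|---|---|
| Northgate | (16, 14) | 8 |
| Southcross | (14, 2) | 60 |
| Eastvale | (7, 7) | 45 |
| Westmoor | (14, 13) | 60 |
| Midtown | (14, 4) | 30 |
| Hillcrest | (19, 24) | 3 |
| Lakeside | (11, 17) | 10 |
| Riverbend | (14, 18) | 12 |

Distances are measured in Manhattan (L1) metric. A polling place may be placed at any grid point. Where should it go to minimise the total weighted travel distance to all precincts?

(14, 7)

Manhattan distance separates: Σwᵢ(|x−xᵢ|+|y−yᵢ|) = Σwᵢ|x−xᵢ| + Σwᵢ|y−yᵢ|, so x and y are optimised independently as 1-D weighted medians.
Total weight W = 228; half = 114.
x-coordinate, sorted with cumulative weight:
  x=7 (Eastvale, w=45) cum 45
  x=11 (Lakeside, w=10) cum 55
  x=14 (Southcross, w=60) cum 115  ← median
  x=14 (Westmoor, w=60) cum 175
  x=14 (Midtown, w=30) cum 205
  x=14 (Riverbend, w=12) cum 217
  x=16 (Northgate, w=8) cum 225
  x=19 (Hillcrest, w=3) cum 228
⇒ x* = 14
y-coordinate, sorted with cumulative weight:
  y=2 (Southcross, w=60) cum 60
  y=4 (Midtown, w=30) cum 90
  y=7 (Eastvale, w=45) cum 135  ← median
  y=13 (Westmoor, w=60) cum 195
  y=14 (Northgate, w=8) cum 203
  y=17 (Lakeside, w=10) cum 213
  y=18 (Riverbend, w=12) cum 225
  y=24 (Hillcrest, w=3) cum 228
⇒ y* = 7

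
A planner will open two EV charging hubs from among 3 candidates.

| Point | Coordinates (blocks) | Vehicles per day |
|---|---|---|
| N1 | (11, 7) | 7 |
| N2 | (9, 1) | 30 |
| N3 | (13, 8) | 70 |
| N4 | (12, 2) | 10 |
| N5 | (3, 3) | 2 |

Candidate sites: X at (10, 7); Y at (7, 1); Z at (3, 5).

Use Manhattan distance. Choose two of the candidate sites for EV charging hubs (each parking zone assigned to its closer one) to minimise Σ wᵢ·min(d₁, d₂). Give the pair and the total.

Evaluate every pair (each demand assigned to the nearer of the two):
  {X, Y}: total = 419
  {X, Z}: total = 571
  {Y, Z}: total = 1104
Best pair: {X, Y} with total 419.

{X, Y}, total 419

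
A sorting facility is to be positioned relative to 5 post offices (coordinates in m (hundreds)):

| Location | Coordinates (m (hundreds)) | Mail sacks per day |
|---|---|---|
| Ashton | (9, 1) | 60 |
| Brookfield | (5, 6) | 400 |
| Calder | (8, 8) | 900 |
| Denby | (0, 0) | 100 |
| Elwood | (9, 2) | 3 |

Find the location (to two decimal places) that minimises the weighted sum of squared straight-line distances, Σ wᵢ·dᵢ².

(6.68, 6.61)

The minimiser of Σwᵢ‖p−pᵢ‖² is the weighted centroid p* = (Σwᵢpᵢ)/(Σwᵢ).
Σwᵢ = 1463.
Σwᵢxᵢ = 60·9 + 400·5 + 900·8 + 100·0 + 3·9 = 9767.
Σwᵢyᵢ = 60·1 + 400·6 + 900·8 + 100·0 + 3·2 = 9666.
x* = 9767/1463 = 6.68, y* = 9666/1463 = 6.61.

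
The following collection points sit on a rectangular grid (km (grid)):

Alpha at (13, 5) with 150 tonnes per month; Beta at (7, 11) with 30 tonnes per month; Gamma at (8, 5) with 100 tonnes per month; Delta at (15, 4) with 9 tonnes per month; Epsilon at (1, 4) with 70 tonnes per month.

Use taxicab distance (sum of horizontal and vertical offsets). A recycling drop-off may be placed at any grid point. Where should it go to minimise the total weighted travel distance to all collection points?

(8, 5)

Manhattan distance separates: Σwᵢ(|x−xᵢ|+|y−yᵢ|) = Σwᵢ|x−xᵢ| + Σwᵢ|y−yᵢ|, so x and y are optimised independently as 1-D weighted medians.
Total weight W = 359; half = 179.5.
x-coordinate, sorted with cumulative weight:
  x=1 (Epsilon, w=70) cum 70
  x=7 (Beta, w=30) cum 100
  x=8 (Gamma, w=100) cum 200  ← median
  x=13 (Alpha, w=150) cum 350
  x=15 (Delta, w=9) cum 359
⇒ x* = 8
y-coordinate, sorted with cumulative weight:
  y=4 (Delta, w=9) cum 9
  y=4 (Epsilon, w=70) cum 79
  y=5 (Alpha, w=150) cum 229  ← median
  y=5 (Gamma, w=100) cum 329
  y=11 (Beta, w=30) cum 359
⇒ y* = 5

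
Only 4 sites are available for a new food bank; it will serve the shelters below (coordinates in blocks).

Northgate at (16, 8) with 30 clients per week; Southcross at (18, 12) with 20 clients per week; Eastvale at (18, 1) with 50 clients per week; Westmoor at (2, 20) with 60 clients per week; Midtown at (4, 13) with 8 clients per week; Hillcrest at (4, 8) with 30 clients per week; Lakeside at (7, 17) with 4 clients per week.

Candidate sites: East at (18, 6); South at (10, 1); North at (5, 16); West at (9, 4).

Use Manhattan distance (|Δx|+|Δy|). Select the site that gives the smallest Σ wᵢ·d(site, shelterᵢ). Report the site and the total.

East, total 3026 blocks

Total weighted distance at each candidate:
  East (18, 6): total = 3026
  South (10, 1): total = 3400
  North (5, 16): total = 3044
  West (9, 4): total = 3092
Minimum is at East with total 3026 blocks.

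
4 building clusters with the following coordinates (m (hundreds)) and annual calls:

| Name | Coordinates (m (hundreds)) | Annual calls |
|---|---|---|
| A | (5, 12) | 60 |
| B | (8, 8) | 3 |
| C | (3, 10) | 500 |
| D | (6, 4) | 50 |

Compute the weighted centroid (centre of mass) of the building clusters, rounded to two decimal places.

The minimiser of Σwᵢ‖p−pᵢ‖² is the weighted centroid p* = (Σwᵢpᵢ)/(Σwᵢ).
Σwᵢ = 613.
Σwᵢxᵢ = 60·5 + 3·8 + 500·3 + 50·6 = 2124.
Σwᵢyᵢ = 60·12 + 3·8 + 500·10 + 50·4 = 5944.
x* = 2124/613 = 3.46, y* = 5944/613 = 9.70.

(3.46, 9.70)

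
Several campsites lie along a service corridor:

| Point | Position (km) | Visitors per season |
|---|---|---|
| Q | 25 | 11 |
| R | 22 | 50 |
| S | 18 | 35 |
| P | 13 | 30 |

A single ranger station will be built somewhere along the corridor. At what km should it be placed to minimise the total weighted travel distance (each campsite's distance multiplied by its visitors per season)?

For a sum of weighted absolute distances on a line, the optimum is the weighted median (not the mean). Total weight W = 126; half-weight = 63.
Sort by position and accumulate weight:
  km 13 (P, w=30) → cum 30
  km 18 (S, w=35) → cum 65  ≥ 63 → median here
  km 22 (R, w=50) → cum 115
  km 25 (Q, w=11) → cum 126
Optimal location: km 18.

x = 18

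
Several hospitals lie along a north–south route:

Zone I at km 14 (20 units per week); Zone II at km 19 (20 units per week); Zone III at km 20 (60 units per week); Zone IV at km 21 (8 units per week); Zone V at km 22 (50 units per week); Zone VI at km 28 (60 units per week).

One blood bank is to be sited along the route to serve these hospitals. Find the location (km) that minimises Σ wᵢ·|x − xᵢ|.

For a sum of weighted absolute distances on a line, the optimum is the weighted median (not the mean). Total weight W = 218; half-weight = 109.
Sort by position and accumulate weight:
  km 14 (Zone I, w=20) → cum 20
  km 19 (Zone II, w=20) → cum 40
  km 20 (Zone III, w=60) → cum 100
  km 21 (Zone IV, w=8) → cum 108
  km 22 (Zone V, w=50) → cum 158  ≥ 109 → median here
  km 28 (Zone VI, w=60) → cum 218
Optimal location: km 22.

x = 22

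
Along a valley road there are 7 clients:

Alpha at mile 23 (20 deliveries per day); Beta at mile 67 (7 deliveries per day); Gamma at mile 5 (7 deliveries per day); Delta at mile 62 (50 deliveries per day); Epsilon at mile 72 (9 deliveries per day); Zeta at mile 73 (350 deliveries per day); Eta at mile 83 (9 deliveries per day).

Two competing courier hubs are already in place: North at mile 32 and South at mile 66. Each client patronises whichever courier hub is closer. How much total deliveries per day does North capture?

27

The indifferent point is the midpoint (32+66)/2 = 49; clients left of it (closer to North at 32) go to North, those right go to South.
  Gamma at 5 (w=7) → North
  Alpha at 23 (w=20) → North
  Delta at 62 (w=50) → South
  Beta at 67 (w=7) → South
  Epsilon at 72 (w=9) → South
  Zeta at 73 (w=350) → South
  Eta at 83 (w=9) → South
North captures 27; South captures 425.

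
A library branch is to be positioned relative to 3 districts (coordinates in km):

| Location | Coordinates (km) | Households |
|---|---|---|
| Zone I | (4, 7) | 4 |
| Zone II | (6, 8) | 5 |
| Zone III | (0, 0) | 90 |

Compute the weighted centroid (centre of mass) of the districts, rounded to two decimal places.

The minimiser of Σwᵢ‖p−pᵢ‖² is the weighted centroid p* = (Σwᵢpᵢ)/(Σwᵢ).
Σwᵢ = 99.
Σwᵢxᵢ = 4·4 + 5·6 + 90·0 = 46.
Σwᵢyᵢ = 4·7 + 5·8 + 90·0 = 68.
x* = 46/99 = 0.46, y* = 68/99 = 0.69.

(0.46, 0.69)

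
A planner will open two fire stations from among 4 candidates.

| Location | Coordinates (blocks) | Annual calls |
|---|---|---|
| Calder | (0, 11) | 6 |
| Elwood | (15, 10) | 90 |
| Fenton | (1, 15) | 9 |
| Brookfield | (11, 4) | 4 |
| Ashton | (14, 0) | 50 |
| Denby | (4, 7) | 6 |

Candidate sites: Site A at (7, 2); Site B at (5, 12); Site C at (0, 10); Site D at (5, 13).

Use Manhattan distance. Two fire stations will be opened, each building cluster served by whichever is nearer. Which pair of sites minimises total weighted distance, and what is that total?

{Site A, Site B}, total 1689

Evaluate every pair (each demand assigned to the nearer of the two):
  {Site A, Site B}: total = 1689
  {Site A, Site D}: total = 1782
  {Site A, Site C}: total = 1926
  {Site B, Site C}: total = 2282
  {Site B, Site D}: total = 2312
  {Site C, Site D}: total = 2432
Best pair: {Site A, Site B} with total 1689.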